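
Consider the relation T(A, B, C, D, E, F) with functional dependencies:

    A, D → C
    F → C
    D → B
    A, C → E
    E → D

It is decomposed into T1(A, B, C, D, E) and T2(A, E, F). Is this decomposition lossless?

Common attributes: T1 ∩ T2 = {A, E}.
Closure of {A, E}: E → D applies, adding D; A, D → C applies, adding C; D → B applies, adding B. So (A, E)⁺ = {A, B, C, D, E}.
This closure contains every attribute of T1, so T1 ∩ T2 → T1. The join is lossless.

Yes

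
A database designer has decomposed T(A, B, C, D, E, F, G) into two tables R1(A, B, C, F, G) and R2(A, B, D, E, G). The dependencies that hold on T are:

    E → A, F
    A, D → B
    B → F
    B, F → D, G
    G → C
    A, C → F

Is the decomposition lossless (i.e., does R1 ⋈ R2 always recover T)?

Yes

Common attributes: R1 ∩ R2 = {A, B, G}.
Closure of {A, B, G}: B → F applies, adding F; B, F → D, G applies, adding D; G → C applies, adding C. So (A, B, G)⁺ = {A, B, C, D, F, G}.
This closure contains every attribute of R1, so R1 ∩ R2 → R1. The join is lossless.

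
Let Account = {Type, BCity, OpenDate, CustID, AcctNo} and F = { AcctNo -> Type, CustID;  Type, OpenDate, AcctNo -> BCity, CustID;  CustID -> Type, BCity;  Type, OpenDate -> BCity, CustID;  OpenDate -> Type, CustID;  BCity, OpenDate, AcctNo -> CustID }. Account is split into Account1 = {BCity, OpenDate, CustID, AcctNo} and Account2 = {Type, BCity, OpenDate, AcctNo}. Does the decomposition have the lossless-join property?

Common attributes: Account1 ∩ Account2 = {BCity, OpenDate, AcctNo}.
Closure of {BCity, OpenDate, AcctNo}: AcctNo → Type, CustID applies, adding Type, CustID. So (BCity, OpenDate, AcctNo)⁺ = {Type, BCity, OpenDate, CustID, AcctNo}.
This closure contains every attribute of Account1, so Account1 ∩ Account2 → Account1. The join is lossless.

Yes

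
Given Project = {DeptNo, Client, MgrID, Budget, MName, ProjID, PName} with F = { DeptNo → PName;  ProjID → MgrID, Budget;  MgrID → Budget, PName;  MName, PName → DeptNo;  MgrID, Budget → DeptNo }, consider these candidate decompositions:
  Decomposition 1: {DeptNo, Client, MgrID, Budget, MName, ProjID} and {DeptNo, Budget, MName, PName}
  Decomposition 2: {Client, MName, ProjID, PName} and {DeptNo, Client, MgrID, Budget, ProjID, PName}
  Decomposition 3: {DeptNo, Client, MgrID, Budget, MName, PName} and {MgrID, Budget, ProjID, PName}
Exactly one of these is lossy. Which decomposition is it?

Decomposition 3

Decomposition 1: common = {DeptNo, Budget, MName}, closure = {DeptNo, Budget, MName, PName} → lossless.
Decomposition 2: common = {Client, ProjID, PName}, closure = {DeptNo, Client, MgrID, Budget, ProjID, PName} → lossless.
Decomposition 3: common = {MgrID, Budget, PName}, closure = {DeptNo, MgrID, Budget, PName} → lossy.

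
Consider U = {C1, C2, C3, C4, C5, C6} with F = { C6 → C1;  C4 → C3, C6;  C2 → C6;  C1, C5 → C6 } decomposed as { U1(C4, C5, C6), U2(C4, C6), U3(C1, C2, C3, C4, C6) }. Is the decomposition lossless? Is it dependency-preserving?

Lossless test (chase): Rows 1 and 2 agree on C6; apply C6→C1 and equate their C1 entries. Rows 1 and 3 agree on C6; apply C6→C1 and equate their C1 entries. Rows 1 and 2 agree on C4; apply C4→C3, C6 and equate their C3, C6 entries. Rows 1 and 3 agree on C4; apply C4→C3, C6 and equate their C3, C6 entries. No row becomes fully distinguished — the join is lossy.
Dependency preservation: the restricted closure of {C1, C5} across the fragments never reaches {C6}, so C1, C5 → C6 cannot be enforced without a join — not preserved.

lossy and not dependency-preserving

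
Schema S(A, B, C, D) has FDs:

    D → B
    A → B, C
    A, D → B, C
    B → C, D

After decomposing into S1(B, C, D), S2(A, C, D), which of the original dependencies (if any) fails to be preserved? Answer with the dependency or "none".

none

D → B lies within S1.
A → B, C: restricted closure across fragments reaches B, C.
A, D → B, C: restricted closure across fragments reaches B, C.
B → C, D lies within S1.
Every dependency is enforceable on the fragments, so the decomposition is dependency-preserving.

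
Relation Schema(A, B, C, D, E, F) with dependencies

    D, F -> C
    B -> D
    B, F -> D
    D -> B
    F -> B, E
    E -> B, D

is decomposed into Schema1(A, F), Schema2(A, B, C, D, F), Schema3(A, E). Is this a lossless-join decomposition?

No

Chase test. Columns are A, B, C, D, E, F; row i has aⱼ where attribute j ∈ Schemai, else bᵢⱼ.
Initial tableau (one row per fragment):
  row 1: a1 b12 b13 b14 b15 a6
  row 2: a1 a2 a3 a4 b25 a6
  row 3: a1 b32 b33 b34 a5 b36
Rows 1 and 2 agree on F; apply F→B, E and equate their B, E entries.
Rows 1 and 2 agree on E; apply E→B, D and equate their B, D entries.
Rows 1 and 2 agree on D, F; apply D, F→C and equate their C entries.
No row becomes fully distinguished — the join is lossy.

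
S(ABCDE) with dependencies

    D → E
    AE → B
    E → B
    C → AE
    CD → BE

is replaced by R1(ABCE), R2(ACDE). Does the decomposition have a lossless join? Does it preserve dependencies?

Lossless test: (ACE)⁺ = {ABCE}, which contains all of one fragment — lossless.
Dependency preservation: CD → BE is not contained in any single fragment, but the restricted closure of its left-hand side across the fragments still reaches the right-hand side; the remaining FDs each lie inside some fragment. All dependencies are preserved.

lossless and dependency-preserving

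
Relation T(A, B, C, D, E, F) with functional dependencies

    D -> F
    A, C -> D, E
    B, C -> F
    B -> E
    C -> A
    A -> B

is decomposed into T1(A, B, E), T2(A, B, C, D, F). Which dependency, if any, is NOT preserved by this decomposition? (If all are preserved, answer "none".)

none

D → F lies within T2.
A, C → D, E: restricted closure across fragments reaches D, E.
B, C → F lies within T2.
B → E lies within T1.
C → A lies within T2.
A → B lies within T1.
Every dependency is enforceable on the fragments, so the decomposition is dependency-preserving.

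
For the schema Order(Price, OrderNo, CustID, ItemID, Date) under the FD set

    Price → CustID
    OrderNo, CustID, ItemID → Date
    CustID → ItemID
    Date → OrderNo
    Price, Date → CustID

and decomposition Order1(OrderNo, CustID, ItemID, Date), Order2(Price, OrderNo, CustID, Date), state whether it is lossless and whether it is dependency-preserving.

lossless and dependency-preserving

Lossless test: (OrderNo, CustID, Date)⁺ = {OrderNo, CustID, ItemID, Date}, which contains all of one fragment — lossless.
Dependency preservation: every FD's attributes lie within a single fragment, so each can be enforced locally — preserved.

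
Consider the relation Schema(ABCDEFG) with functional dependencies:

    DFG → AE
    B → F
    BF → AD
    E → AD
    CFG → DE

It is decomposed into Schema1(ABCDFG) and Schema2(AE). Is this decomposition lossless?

Common attributes: Schema1 ∩ Schema2 = {A}.
No dependency enlarges {A}, so (A)⁺ = {A}.
The closure contains neither all of Schema1 = {ABCDFG} nor all of Schema2 = {AE}, so the common attributes are not a superkey of either fragment. The join is lossy.

No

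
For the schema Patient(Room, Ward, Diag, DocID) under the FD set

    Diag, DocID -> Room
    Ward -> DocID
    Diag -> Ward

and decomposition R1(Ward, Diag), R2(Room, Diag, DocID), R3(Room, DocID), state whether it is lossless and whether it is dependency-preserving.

lossless but not dependency-preserving

Lossless test (chase): Rows 1 and 2 agree on Diag; apply Diag→Ward and equate their Ward entries. Rows 1 and 2 agree on Ward; apply Ward→DocID and equate their DocID entries. Rows 1 and 2 agree on Diag, DocID; apply Diag, DocID→Room and equate their Room entries. Row 1 is now all distinguished symbols — the join is lossless.
Dependency preservation: the restricted closure of {Ward} across the fragments never reaches {DocID}, so Ward → DocID cannot be enforced without a join — not preserved.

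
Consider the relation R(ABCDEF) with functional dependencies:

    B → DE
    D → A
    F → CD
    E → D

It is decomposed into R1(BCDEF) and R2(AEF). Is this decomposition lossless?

Yes

Common attributes: R1 ∩ R2 = {EF}.
Closure of {EF}: F → CD applies, adding CD; D → A applies, adding A. So (EF)⁺ = {ACDEF}.
This closure contains every attribute of R2, so R1 ∩ R2 → R2. The join is lossless.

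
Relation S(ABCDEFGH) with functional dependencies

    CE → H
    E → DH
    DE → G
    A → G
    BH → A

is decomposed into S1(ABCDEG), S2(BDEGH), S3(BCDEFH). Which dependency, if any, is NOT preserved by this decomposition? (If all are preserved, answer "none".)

BH → A

Check BH → A: no single fragment contains all of {ABH}, and the restricted closure of {BH} across the fragments never reaches {A}.
CE → H is preserved.
E → DH is preserved.
DE → G is preserved.
A → G is preserved.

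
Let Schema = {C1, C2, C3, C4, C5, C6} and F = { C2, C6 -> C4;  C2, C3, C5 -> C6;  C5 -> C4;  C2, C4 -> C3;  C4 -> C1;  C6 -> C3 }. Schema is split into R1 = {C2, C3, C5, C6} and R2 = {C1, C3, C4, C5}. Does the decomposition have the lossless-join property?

Yes

Common attributes: R1 ∩ R2 = {C3, C5}.
Closure of {C3, C5}: C5 → C4 applies, adding C4; C4 → C1 applies, adding C1. So (C3, C5)⁺ = {C1, C3, C4, C5}.
This closure contains every attribute of R2, so R1 ∩ R2 → R2. The join is lossless.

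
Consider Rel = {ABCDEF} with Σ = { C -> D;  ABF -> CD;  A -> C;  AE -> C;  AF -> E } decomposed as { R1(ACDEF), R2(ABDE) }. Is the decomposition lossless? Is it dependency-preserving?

Lossless test: (ADE)⁺ = {ACDE}, which is a superkey of neither fragment — lossy.
Dependency preservation: ABF → CD is not contained in any single fragment, but the restricted closure of its left-hand side across the fragments still reaches the right-hand side; the remaining FDs each lie inside some fragment. All dependencies are preserved.

lossy but dependency-preserving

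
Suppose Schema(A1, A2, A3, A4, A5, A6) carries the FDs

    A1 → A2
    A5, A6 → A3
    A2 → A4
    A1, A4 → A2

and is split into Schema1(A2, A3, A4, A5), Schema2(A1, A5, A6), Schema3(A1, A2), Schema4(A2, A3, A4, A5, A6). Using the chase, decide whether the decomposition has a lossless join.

Chase test. Columns are A1, A2, A3, A4, A5, A6; row i has aⱼ where attribute j ∈ Schemai, else bᵢⱼ.
Initial tableau (one row per fragment):
  row 1: b11 a2 a3 a4 a5 b16
  row 2: a1 b22 b23 b24 a5 a6
  row 3: a1 a2 b33 b34 b35 b36
  row 4: b41 a2 a3 a4 a5 a6
Rows 2 and 3 agree on A1; apply A1→A2 and equate their A2 entries.
Rows 2 and 4 agree on A5, A6; apply A5, A6→A3 and equate their A3 entries.
Rows 1 and 2 agree on A2; apply A2→A4 and equate their A4 entries.
Rows 1 and 3 agree on A2; apply A2→A4 and equate their A4 entries.
Row 2 is now all distinguished symbols — the join is lossless.

Yes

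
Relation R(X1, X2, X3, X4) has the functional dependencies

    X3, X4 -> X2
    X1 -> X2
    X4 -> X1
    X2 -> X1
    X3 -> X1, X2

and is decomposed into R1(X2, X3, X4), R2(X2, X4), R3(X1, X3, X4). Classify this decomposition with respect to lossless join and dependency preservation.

Lossless test (chase): Rows 1 and 3 agree on X3, X4; apply X3, X4→X2 and equate their X2 entries. Rows 1 and 2 agree on X4; apply X4→X1 and equate their X1 entries. Rows 1 and 3 agree on X4; apply X4→X1 and equate their X1 entries. Row 1 is now all distinguished symbols — the join is lossless.
Dependency preservation: the restricted closure of {X1} across the fragments never reaches {X2}, so X1 → X2 cannot be enforced without a join — not preserved.

lossless but not dependency-preserving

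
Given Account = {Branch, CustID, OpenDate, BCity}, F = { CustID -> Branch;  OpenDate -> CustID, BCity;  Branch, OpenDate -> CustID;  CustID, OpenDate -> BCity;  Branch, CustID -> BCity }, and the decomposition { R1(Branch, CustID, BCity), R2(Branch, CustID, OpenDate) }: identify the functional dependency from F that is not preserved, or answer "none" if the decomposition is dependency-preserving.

none

CustID → Branch lies within R1.
OpenDate → CustID, BCity: restricted closure across fragments reaches CustID, BCity.
Branch, OpenDate → CustID lies within R2.
CustID, OpenDate → BCity: restricted closure across fragments reaches BCity.
Branch, CustID → BCity lies within R1.
Every dependency is enforceable on the fragments, so the decomposition is dependency-preserving.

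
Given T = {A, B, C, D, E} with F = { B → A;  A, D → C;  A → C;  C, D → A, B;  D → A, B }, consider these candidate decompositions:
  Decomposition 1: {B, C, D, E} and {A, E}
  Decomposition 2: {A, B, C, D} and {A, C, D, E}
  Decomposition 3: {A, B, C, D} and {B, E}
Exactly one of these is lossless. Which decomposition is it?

Decomposition 1: common = {E}, closure = {E} → lossy.
Decomposition 2: common = {A, C, D}, closure = {A, B, C, D} → lossless.
Decomposition 3: common = {B}, closure = {A, B, C} → lossy.

Decomposition 2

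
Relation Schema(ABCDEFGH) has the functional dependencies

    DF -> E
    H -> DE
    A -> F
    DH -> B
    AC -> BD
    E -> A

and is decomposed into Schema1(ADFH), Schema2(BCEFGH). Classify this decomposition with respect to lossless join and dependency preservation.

Lossless test: (FH)⁺ = {ABDEFH}, which contains all of one fragment — lossless.
Dependency preservation: the restricted closure of {DF} across the fragments never reaches {E}, so DF → E cannot be enforced without a join — not preserved.

lossless but not dependency-preserving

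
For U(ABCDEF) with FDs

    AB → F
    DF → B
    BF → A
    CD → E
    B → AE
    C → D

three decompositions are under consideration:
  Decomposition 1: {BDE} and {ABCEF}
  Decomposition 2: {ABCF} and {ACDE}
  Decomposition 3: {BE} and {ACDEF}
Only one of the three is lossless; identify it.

Decomposition 1: common = {BE}, closure = {ABEF} → lossy.
Decomposition 2: common = {AC}, closure = {ACDE} → lossless.
Decomposition 3: common = {E}, closure = {E} → lossy.

Decomposition 2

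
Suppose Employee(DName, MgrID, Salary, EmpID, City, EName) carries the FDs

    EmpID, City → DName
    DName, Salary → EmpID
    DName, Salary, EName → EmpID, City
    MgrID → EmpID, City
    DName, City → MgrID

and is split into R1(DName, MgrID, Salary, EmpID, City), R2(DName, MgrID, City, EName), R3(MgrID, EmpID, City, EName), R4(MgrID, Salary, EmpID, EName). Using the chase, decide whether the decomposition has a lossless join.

Chase test. Columns are DName, MgrID, Salary, EmpID, City, EName; row i has aⱼ where attribute j ∈ Ri, else bᵢⱼ.
Initial tableau (one row per fragment):
  row 1: a1 a2 a3 a4 a5 b16
  row 2: a1 a2 b23 b24 a5 a6
  row 3: b31 a2 b33 a4 a5 a6
  row 4: b41 a2 a3 a4 b45 a6
Rows 1 and 3 agree on EmpID, City; apply EmpID, City→DName and equate their DName entries.
Rows 1 and 2 agree on MgrID; apply MgrID→EmpID, City and equate their EmpID, City entries.
Rows 1 and 4 agree on MgrID; apply MgrID→EmpID, City and equate their EmpID, City entries.
Rows 1 and 4 agree on EmpID, City; apply EmpID, City→DName and equate their DName entries.
Row 4 is now all distinguished symbols — the join is lossless.

Yes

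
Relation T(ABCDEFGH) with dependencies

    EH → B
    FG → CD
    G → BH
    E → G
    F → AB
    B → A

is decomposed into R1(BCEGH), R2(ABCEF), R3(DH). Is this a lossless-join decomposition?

Chase test. Columns are ABCDEFGH; row i has aⱼ where attribute j ∈ Ri, else bᵢⱼ.
Initial tableau (one row per fragment):
  row 1: b11 a2 a3 b14 a5 b16 a7 a8
  row 2: a1 a2 a3 b24 a5 a6 b27 b28
  row 3: b31 b32 b33 a4 b35 b36 b37 a8
Rows 1 and 2 agree on E; apply E→G and equate their G entries.
Rows 1 and 2 agree on B; apply B→A and equate their A entries.
Rows 1 and 2 agree on G; apply G→BH and equate their BH entries.
No row becomes fully distinguished — the join is lossy.

No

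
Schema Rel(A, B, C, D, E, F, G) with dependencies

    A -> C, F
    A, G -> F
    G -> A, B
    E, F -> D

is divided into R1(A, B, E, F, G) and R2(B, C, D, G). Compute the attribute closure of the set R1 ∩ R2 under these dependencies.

A, B, C, F, G

R1 ∩ R2 = {B, G}.
G → A, B applies, adding A
A → C, F applies, adding C, F
Closure: {A, B, C, F, G}.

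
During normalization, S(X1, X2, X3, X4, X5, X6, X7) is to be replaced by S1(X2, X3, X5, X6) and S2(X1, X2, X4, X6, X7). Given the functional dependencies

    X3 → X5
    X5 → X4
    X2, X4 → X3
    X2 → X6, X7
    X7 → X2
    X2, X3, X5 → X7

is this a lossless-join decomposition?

No

Common attributes: S1 ∩ S2 = {X2, X6}.
Closure of {X2, X6}: X2 → X6, X7 applies, adding X7. So (X2, X6)⁺ = {X2, X6, X7}.
The closure contains neither all of S1 = {X2, X3, X5, X6} nor all of S2 = {X1, X2, X4, X6, X7}, so the common attributes are not a superkey of either fragment. The join is lossy.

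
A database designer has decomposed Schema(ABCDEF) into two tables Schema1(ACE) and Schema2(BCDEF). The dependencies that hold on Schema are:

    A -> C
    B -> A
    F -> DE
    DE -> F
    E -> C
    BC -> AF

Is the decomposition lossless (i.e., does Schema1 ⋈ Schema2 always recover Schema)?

Common attributes: Schema1 ∩ Schema2 = {CE}.
No dependency enlarges {CE}, so (CE)⁺ = {CE}.
The closure contains neither all of Schema1 = {ACE} nor all of Schema2 = {BCDEF}, so the common attributes are not a superkey of either fragment. The join is lossy.

No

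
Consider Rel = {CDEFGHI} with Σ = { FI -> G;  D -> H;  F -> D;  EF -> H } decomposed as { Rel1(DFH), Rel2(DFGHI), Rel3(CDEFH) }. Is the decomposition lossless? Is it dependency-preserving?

Lossless test (chase): applying each FD to every pair of rows produces no changes in the tableau, so no row becomes fully distinguished — the join is lossy.
Dependency preservation: every FD's attributes lie within a single fragment, so each can be enforced locally — preserved.

lossy but dependency-preserving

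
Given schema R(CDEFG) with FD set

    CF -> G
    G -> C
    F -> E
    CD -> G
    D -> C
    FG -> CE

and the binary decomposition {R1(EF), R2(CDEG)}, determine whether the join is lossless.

No

Common attributes: R1 ∩ R2 = {E}.
No dependency enlarges {E}, so (E)⁺ = {E}.
The closure contains neither all of R1 = {EF} nor all of R2 = {CDEG}, so the common attributes are not a superkey of either fragment. The join is lossy.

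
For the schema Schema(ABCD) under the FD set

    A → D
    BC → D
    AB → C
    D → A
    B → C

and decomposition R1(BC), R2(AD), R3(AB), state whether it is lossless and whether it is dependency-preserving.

lossless and dependency-preserving

Lossless test (chase): Rows 2 and 3 agree on A; apply A→D and equate their D entries. Rows 1 and 3 agree on B; apply B→C and equate their C entries. Rows 1 and 3 agree on BC; apply BC→D and equate their D entries. Rows 1 and 2 agree on D; apply D→A and equate their A entries. Row 1 is now all distinguished symbols — the join is lossless.
Dependency preservation: BC → D; AB → C are not contained in any single fragment, but the restricted closure of each left-hand side across the fragments still reaches the right-hand side; the remaining FDs each lie inside some fragment. All dependencies are preserved.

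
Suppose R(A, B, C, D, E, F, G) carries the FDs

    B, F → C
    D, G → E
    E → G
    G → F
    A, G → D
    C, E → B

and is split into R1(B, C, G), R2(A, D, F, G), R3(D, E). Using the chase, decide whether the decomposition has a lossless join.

No

Chase test. Columns are A, B, C, D, E, F, G; row i has aⱼ where attribute j ∈ Ri, else bᵢⱼ.
Initial tableau (one row per fragment):
  row 1: b11 a2 a3 b14 b15 b16 a7
  row 2: a1 b22 b23 a4 b25 a6 a7
  row 3: b31 b32 b33 a4 a5 b36 b37
Rows 1 and 2 agree on G; apply G→F and equate their F entries.
No row becomes fully distinguished — the join is lossy.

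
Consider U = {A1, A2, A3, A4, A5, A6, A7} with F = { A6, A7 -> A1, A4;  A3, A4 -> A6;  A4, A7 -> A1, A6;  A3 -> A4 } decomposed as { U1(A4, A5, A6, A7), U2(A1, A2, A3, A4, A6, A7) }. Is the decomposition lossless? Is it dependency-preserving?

lossy but dependency-preserving

Lossless test: (A4, A6, A7)⁺ = {A1, A4, A6, A7}, which is a superkey of neither fragment — lossy.
Dependency preservation: every FD's attributes lie within a single fragment, so each can be enforced locally — preserved.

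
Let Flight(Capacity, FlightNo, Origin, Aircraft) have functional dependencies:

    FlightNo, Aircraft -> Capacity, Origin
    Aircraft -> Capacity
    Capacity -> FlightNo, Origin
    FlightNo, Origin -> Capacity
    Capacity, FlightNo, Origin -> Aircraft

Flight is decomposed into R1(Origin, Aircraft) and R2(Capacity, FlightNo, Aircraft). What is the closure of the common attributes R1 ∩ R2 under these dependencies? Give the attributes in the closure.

R1 ∩ R2 = {Aircraft}.
Aircraft → Capacity applies, adding Capacity
Capacity → FlightNo, Origin applies, adding FlightNo, Origin
Closure: {Capacity, FlightNo, Origin, Aircraft}.

Capacity, FlightNo, Origin, Aircraft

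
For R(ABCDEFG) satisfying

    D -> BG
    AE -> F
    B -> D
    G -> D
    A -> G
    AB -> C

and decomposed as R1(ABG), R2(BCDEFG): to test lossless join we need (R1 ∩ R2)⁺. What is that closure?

BDG

R1 ∩ R2 = {BG}.
B → D applies, adding D
Closure: {BDG}.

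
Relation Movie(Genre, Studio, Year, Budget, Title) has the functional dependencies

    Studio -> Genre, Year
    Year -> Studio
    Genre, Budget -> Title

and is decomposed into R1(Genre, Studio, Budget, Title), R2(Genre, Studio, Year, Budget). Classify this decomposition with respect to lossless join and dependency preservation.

lossless and dependency-preserving

Lossless test: (Genre, Studio, Budget)⁺ = {Genre, Studio, Year, Budget, Title}, which contains all of one fragment — lossless.
Dependency preservation: every FD's attributes lie within a single fragment, so each can be enforced locally — preserved.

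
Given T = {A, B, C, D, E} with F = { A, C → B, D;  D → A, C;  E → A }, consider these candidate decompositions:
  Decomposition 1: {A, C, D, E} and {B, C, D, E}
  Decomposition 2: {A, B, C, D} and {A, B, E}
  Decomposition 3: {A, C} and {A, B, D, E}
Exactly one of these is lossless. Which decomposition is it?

Decomposition 1: common = {C, D, E}, closure = {A, B, C, D, E} → lossless.
Decomposition 2: common = {A, B}, closure = {A, B} → lossy.
Decomposition 3: common = {A}, closure = {A} → lossy.

Decomposition 1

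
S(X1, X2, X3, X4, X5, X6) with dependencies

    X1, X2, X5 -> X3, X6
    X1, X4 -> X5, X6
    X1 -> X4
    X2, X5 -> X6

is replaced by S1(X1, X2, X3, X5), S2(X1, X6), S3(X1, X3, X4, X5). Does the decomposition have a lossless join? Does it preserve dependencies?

Lossless test (chase): Rows 1 and 2 agree on X1; apply X1→X4 and equate their X4 entries. Rows 1 and 3 agree on X1; apply X1→X4 and equate their X4 entries. Rows 1 and 2 agree on X1, X4; apply X1, X4→X5, X6 and equate their X5, X6 entries. Rows 1 and 3 agree on X1, X4; apply X1, X4→X5, X6 and equate their X5, X6 entries. Row 1 is now all distinguished symbols — the join is lossless.
Dependency preservation: the restricted closure of {X2, X5} across the fragments never reaches {X6}, so X2, X5 → X6 cannot be enforced without a join — not preserved.

lossless but not dependency-preserving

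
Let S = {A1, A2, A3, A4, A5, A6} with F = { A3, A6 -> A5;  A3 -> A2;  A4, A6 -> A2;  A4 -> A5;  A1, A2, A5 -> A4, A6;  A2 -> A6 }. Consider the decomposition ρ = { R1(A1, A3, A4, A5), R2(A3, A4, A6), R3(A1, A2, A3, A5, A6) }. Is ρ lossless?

Yes

Chase test. Columns are A1, A2, A3, A4, A5, A6; row i has aⱼ where attribute j ∈ Ri, else bᵢⱼ.
Initial tableau (one row per fragment):
  row 1: a1 b12 a3 a4 a5 b16
  row 2: b21 b22 a3 a4 b25 a6
  row 3: a1 a2 a3 b34 a5 a6
Rows 2 and 3 agree on A3, A6; apply A3, A6→A5 and equate their A5 entries.
Rows 1 and 2 agree on A3; apply A3→A2 and equate their A2 entries.
Rows 1 and 3 agree on A3; apply A3→A2 and equate their A2 entries.
Rows 1 and 3 agree on A1, A2, A5; apply A1, A2, A5→A4, A6 and equate their A4, A6 entries.
Row 1 is now all distinguished symbols — the join is lossless.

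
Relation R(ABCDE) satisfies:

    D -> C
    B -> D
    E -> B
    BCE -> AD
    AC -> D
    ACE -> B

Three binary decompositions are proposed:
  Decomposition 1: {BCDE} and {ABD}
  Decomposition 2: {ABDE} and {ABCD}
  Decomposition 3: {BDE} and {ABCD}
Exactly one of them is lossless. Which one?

Decomposition 2

Decomposition 1: common = {BD}, closure = {BCD} → lossy.
Decomposition 2: common = {ABD}, closure = {ABCD} → lossless.
Decomposition 3: common = {BD}, closure = {BCD} → lossy.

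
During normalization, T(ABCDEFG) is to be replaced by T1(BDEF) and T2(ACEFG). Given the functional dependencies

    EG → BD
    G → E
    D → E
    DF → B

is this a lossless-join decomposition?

Common attributes: T1 ∩ T2 = {EF}.
No dependency enlarges {EF}, so (EF)⁺ = {EF}.
The closure contains neither all of T1 = {BDEF} nor all of T2 = {ACEFG}, so the common attributes are not a superkey of either fragment. The join is lossy.

No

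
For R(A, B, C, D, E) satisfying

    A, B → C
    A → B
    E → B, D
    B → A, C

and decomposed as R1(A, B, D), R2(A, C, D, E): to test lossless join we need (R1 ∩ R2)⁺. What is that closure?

R1 ∩ R2 = {A, D}.
A → B applies, adding B
B → A, C applies, adding C
Closure: {A, B, C, D}.

A, B, C, D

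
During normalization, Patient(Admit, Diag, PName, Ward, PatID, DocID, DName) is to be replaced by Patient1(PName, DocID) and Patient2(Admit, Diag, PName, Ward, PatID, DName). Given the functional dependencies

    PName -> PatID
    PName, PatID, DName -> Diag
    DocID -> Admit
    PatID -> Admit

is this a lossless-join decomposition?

Common attributes: Patient1 ∩ Patient2 = {PName}.
Closure of {PName}: PName → PatID applies, adding PatID; PatID → Admit applies, adding Admit. So (PName)⁺ = {Admit, PName, PatID}.
The closure contains neither all of Patient1 = {PName, DocID} nor all of Patient2 = {Admit, Diag, PName, Ward, PatID, DName}, so the common attributes are not a superkey of either fragment. The join is lossy.

No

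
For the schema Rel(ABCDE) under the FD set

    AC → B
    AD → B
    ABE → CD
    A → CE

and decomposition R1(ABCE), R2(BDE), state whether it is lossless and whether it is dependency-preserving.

lossy and not dependency-preserving

Lossless test: (BE)⁺ = {BE}, which is a superkey of neither fragment — lossy.
Dependency preservation: the restricted closure of {ABE} across the fragments never reaches {CD}, so ABE → CD cannot be enforced without a join — not preserved.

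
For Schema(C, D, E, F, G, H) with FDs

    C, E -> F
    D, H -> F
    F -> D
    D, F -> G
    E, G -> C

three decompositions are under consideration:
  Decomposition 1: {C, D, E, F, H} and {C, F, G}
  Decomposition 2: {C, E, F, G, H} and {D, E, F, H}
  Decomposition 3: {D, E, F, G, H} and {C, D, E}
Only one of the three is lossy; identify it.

Decomposition 1: common = {C, F}, closure = {C, D, F, G} → lossless.
Decomposition 2: common = {E, F, H}, closure = {C, D, E, F, G, H} → lossless.
Decomposition 3: common = {D, E}, closure = {D, E} → lossy.

Decomposition 3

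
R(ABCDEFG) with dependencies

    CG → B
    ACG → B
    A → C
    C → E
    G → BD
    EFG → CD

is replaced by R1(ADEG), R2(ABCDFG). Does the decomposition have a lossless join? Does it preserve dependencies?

Lossless test: (ADG)⁺ = {ABCDEG}, which contains all of one fragment — lossless.
Dependency preservation: the restricted closure of {C} across the fragments never reaches {E}, so C → E cannot be enforced without a join — not preserved.

lossless but not dependency-preserving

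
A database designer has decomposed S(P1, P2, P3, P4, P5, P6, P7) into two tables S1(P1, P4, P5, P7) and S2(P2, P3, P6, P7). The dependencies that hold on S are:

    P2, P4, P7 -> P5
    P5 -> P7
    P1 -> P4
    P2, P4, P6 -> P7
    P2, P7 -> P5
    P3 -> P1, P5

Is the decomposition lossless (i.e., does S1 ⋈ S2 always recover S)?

No

Common attributes: S1 ∩ S2 = {P7}.
No dependency enlarges {P7}, so (P7)⁺ = {P7}.
The closure contains neither all of S1 = {P1, P4, P5, P7} nor all of S2 = {P2, P3, P6, P7}, so the common attributes are not a superkey of either fragment. The join is lossy.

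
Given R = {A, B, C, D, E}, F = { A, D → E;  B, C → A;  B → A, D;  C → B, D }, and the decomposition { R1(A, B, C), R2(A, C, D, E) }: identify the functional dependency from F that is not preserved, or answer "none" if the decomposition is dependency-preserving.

B → A, D

Check B → A, D: no single fragment contains all of {A, B, D}, and the restricted closure of {B} across the fragments never reaches {A, D}.
A, D → E is preserved.
B, C → A is preserved.
C → B, D is preserved.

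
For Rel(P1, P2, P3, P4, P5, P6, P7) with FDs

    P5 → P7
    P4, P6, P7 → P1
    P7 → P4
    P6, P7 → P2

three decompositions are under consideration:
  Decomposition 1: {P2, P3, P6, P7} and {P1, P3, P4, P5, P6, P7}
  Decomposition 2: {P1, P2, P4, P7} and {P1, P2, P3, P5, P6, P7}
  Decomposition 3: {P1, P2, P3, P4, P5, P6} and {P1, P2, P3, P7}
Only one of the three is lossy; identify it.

Decomposition 3

Decomposition 1: common = {P3, P6, P7}, closure = {P1, P2, P3, P4, P6, P7} → lossless.
Decomposition 2: common = {P1, P2, P7}, closure = {P1, P2, P4, P7} → lossless.
Decomposition 3: common = {P1, P2, P3}, closure = {P1, P2, P3} → lossy.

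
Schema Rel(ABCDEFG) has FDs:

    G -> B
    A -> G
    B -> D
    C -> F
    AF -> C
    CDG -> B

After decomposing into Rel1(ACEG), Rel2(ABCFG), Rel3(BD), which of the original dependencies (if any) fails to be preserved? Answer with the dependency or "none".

G → B lies within Rel2.
A → G lies within Rel1.
B → D lies within Rel3.
C → F lies within Rel2.
AF → C lies within Rel2.
CDG → B: restricted closure across fragments reaches B.
Every dependency is enforceable on the fragments, so the decomposition is dependency-preserving.

none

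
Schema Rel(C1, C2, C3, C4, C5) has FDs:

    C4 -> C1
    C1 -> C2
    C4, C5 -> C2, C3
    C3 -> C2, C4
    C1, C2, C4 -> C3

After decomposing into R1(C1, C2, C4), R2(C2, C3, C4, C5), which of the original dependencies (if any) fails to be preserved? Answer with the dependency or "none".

C4 → C1 lies within R1.
C1 → C2 lies within R1.
C4, C5 → C2, C3 lies within R2.
C3 → C2, C4 lies within R2.
C1, C2, C4 → C3: restricted closure across fragments reaches C3.
Every dependency is enforceable on the fragments, so the decomposition is dependency-preserving.

none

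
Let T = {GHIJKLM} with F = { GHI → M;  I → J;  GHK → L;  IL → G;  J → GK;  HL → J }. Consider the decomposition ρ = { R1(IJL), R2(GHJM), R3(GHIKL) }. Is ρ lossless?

No

Chase test. Columns are GHIJKLM; row i has aⱼ where attribute j ∈ Ri, else bᵢⱼ.
Initial tableau (one row per fragment):
  row 1: b11 b12 a3 a4 b15 a6 b17
  row 2: a1 a2 b23 a4 b25 b26 a7
  row 3: a1 a2 a3 b34 a5 a6 b37
Rows 1 and 3 agree on I; apply I→J and equate their J entries.
Rows 1 and 3 agree on IL; apply IL→G and equate their G entries.
Rows 1 and 2 agree on J; apply J→GK and equate their GK entries.
Rows 1 and 3 agree on J; apply J→GK and equate their GK entries.
Rows 2 and 3 agree on GHK; apply GHK→L and equate their L entries.
No row becomes fully distinguished — the join is lossy.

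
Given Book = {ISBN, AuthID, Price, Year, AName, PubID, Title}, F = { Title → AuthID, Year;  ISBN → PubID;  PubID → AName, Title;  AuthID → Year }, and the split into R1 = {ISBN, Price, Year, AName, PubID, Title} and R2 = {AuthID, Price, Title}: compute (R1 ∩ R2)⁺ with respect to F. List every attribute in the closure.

R1 ∩ R2 = {Price, Title}.
Title → AuthID, Year applies, adding AuthID, Year
Closure: {AuthID, Price, Year, Title}.

AuthID, Price, Year, Title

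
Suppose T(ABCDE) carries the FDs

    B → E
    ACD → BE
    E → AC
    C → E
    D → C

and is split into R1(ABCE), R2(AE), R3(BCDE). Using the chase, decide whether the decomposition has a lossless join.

Chase test. Columns are ABCDE; row i has aⱼ where attribute j ∈ Ri, else bᵢⱼ.
Initial tableau (one row per fragment):
  row 1: a1 a2 a3 b14 a5
  row 2: a1 b22 b23 b24 a5
  row 3: b31 a2 a3 a4 a5
Rows 1 and 2 agree on E; apply E→AC and equate their AC entries.
Rows 1 and 3 agree on E; apply E→AC and equate their AC entries.
Row 3 is now all distinguished symbols — the join is lossless.

Yes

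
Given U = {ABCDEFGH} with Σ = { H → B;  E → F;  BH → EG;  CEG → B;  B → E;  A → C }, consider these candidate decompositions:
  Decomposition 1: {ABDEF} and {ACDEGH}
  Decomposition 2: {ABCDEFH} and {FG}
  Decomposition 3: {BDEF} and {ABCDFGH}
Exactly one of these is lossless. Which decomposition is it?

Decomposition 1: common = {ADE}, closure = {ACDEF} → lossy.
Decomposition 2: common = {F}, closure = {F} → lossy.
Decomposition 3: common = {BDF}, closure = {BDEF} → lossless.

Decomposition 3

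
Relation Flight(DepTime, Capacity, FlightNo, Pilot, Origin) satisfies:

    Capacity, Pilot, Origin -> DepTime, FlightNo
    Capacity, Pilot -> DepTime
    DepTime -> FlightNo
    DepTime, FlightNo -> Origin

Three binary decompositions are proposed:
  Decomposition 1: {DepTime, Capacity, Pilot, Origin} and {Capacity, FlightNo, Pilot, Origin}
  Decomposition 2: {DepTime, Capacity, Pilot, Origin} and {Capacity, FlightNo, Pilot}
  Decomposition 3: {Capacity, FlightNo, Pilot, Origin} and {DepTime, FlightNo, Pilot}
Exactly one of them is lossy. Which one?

Decomposition 1: common = {Capacity, Pilot, Origin}, closure = {DepTime, Capacity, FlightNo, Pilot, Origin} → lossless.
Decomposition 2: common = {Capacity, Pilot}, closure = {DepTime, Capacity, FlightNo, Pilot, Origin} → lossless.
Decomposition 3: common = {FlightNo, Pilot}, closure = {FlightNo, Pilot} → lossy.

Decomposition 3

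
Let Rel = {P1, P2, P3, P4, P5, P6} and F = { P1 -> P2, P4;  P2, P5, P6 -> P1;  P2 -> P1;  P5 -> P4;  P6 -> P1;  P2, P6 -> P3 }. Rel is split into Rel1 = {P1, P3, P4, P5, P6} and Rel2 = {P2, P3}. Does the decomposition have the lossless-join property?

No

Common attributes: Rel1 ∩ Rel2 = {P3}.
No dependency enlarges {P3}, so (P3)⁺ = {P3}.
The closure contains neither all of Rel1 = {P1, P3, P4, P5, P6} nor all of Rel2 = {P2, P3}, so the common attributes are not a superkey of either fragment. The join is lossy.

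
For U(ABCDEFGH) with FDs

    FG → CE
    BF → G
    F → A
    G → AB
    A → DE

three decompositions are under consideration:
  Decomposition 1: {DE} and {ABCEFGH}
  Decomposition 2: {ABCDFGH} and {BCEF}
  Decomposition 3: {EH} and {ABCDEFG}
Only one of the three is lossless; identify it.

Decomposition 2

Decomposition 1: common = {E}, closure = {E} → lossy.
Decomposition 2: common = {BCF}, closure = {ABCDEFG} → lossless.
Decomposition 3: common = {E}, closure = {E} → lossy.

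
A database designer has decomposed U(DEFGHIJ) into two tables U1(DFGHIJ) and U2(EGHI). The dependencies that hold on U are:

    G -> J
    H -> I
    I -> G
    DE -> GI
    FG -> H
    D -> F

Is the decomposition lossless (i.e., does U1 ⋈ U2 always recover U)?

No

Common attributes: U1 ∩ U2 = {GHI}.
Closure of {GHI}: G → J applies, adding J. So (GHI)⁺ = {GHIJ}.
The closure contains neither all of U1 = {DFGHIJ} nor all of U2 = {EGHI}, so the common attributes are not a superkey of either fragment. The join is lossy.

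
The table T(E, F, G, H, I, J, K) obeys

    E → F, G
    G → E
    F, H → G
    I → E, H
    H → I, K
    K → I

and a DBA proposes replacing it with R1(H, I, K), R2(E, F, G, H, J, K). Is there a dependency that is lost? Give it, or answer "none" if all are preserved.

none

E → F, G lies within R2.
G → E lies within R2.
F, H → G lies within R2.
I → E, H: restricted closure across fragments reaches E, H.
H → I, K lies within R1.
K → I lies within R1.
Every dependency is enforceable on the fragments, so the decomposition is dependency-preserving.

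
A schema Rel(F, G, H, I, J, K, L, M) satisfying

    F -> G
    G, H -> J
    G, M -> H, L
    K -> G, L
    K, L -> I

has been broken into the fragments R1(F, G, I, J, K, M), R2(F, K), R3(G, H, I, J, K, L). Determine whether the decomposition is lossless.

Chase test. Columns are F, G, H, I, J, K, L, M; row i has aⱼ where attribute j ∈ Ri, else bᵢⱼ.
Initial tableau (one row per fragment):
  row 1: a1 a2 b13 a4 a5 a6 b17 a8
  row 2: a1 b22 b23 b24 b25 a6 b27 b28
  row 3: b31 a2 a3 a4 a5 a6 a7 b38
Rows 1 and 2 agree on F; apply F→G and equate their G entries.
Rows 1 and 2 agree on K; apply K→G, L and equate their G, L entries.
Rows 1 and 3 agree on K; apply K→G, L and equate their G, L entries.
Rows 1 and 2 agree on K, L; apply K, L→I and equate their I entries.
No row becomes fully distinguished — the join is lossy.

No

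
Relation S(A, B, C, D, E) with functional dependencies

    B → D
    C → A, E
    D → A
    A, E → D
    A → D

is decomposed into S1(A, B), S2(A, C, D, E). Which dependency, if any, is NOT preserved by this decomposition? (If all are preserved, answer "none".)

B → D: restricted closure across fragments reaches D.
C → A, E lies within S2.
D → A lies within S2.
A, E → D lies within S2.
A → D lies within S2.
Every dependency is enforceable on the fragments, so the decomposition is dependency-preserving.

none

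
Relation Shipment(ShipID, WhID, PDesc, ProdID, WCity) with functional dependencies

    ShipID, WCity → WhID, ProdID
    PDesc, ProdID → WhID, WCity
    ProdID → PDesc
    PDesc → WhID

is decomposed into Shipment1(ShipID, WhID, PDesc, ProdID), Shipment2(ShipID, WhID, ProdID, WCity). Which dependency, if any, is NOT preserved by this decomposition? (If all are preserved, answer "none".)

none

ShipID, WCity → WhID, ProdID lies within Shipment2.
PDesc, ProdID → WhID, WCity: restricted closure across fragments reaches WhID, WCity.
ProdID → PDesc lies within Shipment1.
PDesc → WhID lies within Shipment1.
Every dependency is enforceable on the fragments, so the decomposition is dependency-preserving.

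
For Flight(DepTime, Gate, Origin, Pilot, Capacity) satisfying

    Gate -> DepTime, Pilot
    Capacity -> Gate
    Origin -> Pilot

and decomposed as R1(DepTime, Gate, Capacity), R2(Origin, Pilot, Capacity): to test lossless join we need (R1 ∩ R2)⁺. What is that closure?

DepTime, Gate, Pilot, Capacity

R1 ∩ R2 = {Capacity}.
Capacity → Gate applies, adding Gate
Gate → DepTime, Pilot applies, adding DepTime, Pilot
Closure: {DepTime, Gate, Pilot, Capacity}.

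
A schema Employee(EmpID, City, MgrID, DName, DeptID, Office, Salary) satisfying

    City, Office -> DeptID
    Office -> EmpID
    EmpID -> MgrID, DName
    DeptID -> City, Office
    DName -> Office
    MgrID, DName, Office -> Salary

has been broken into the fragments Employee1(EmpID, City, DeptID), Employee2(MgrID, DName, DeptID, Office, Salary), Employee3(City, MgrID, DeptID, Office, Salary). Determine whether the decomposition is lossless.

Yes

Chase test. Columns are EmpID, City, MgrID, DName, DeptID, Office, Salary; row i has aⱼ where attribute j ∈ Employeei, else bᵢⱼ.
Initial tableau (one row per fragment):
  row 1: a1 a2 b13 b14 a5 b16 b17
  row 2: b21 b22 a3 a4 a5 a6 a7
  row 3: b31 a2 a3 b34 a5 a6 a7
Rows 2 and 3 agree on Office; apply Office→EmpID and equate their EmpID entries.
Rows 2 and 3 agree on EmpID; apply EmpID→MgrID, DName and equate their MgrID, DName entries.
Rows 1 and 2 agree on DeptID; apply DeptID→City, Office and equate their City, Office entries.
Rows 1 and 2 agree on Office; apply Office→EmpID and equate their EmpID entries.
Rows 1 and 2 agree on EmpID; apply EmpID→MgrID, DName and equate their MgrID, DName entries.
Rows 1 and 2 agree on MgrID, DName, Office; apply MgrID, DName, Office→Salary and equate their Salary entries.
Row 1 is now all distinguished symbols — the join is lossless.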